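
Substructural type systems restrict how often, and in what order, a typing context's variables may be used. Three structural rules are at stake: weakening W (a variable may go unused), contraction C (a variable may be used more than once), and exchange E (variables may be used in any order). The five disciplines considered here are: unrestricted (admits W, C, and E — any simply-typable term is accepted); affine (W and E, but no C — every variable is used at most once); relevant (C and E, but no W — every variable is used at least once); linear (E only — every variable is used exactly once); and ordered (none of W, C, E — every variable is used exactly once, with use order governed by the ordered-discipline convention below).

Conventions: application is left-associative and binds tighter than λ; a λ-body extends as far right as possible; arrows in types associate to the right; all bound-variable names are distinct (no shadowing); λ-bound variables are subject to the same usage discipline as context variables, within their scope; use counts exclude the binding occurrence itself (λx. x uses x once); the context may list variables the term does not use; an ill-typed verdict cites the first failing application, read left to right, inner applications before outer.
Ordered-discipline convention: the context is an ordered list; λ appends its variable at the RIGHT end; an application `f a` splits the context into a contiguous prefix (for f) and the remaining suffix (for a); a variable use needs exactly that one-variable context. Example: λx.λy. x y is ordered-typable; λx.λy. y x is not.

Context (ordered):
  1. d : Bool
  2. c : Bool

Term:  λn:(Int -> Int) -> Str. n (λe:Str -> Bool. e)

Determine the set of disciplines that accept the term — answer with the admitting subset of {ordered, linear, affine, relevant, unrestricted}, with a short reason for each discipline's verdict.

admitted by: none
variable uses: d: 0×, c: 0×, n [bound]: 1×, e [bound]: 1×
uses in reading order: n, e
typing: ill-typed: an argument (Str -> Bool) -> Str -> Bool mismatches the expected Int -> Int
ordered ✗ (a type mismatch blocks all five)
linear ✗ (the type mismatch rejects it)
affine ✗ (not simply typable)
relevant ✗ (fails simple typing)
unrestricted ✗ (a type mismatch blocks all five)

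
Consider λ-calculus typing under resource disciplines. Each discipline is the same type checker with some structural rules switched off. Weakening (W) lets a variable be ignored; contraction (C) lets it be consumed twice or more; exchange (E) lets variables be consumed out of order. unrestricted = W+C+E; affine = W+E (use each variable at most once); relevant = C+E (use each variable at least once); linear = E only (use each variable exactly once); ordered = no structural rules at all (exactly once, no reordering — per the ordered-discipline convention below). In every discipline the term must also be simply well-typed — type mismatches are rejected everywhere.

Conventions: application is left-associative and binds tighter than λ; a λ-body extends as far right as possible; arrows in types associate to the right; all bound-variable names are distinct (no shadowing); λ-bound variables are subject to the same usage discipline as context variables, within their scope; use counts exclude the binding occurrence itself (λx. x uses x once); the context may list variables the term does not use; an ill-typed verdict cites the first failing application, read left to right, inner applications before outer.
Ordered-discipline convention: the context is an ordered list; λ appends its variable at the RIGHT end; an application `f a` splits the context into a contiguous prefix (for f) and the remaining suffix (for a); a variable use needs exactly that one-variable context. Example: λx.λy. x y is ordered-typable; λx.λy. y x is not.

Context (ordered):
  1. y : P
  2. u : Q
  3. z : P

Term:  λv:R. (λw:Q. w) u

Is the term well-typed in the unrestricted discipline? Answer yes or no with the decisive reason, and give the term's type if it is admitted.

yes — well-typed at R -> Q; no restrictions here; term : R -> Q
usage: y: 0×; u: 1×; z: 0×; v (λ-bound): 0×; w (λ-bound): 1×
uses in reading order: w, u
typing: well-typed at R -> Q
across the five disciplines: ordered ✗ | linear ✗ | affine ✓ | relevant ✗ | unrestricted ✓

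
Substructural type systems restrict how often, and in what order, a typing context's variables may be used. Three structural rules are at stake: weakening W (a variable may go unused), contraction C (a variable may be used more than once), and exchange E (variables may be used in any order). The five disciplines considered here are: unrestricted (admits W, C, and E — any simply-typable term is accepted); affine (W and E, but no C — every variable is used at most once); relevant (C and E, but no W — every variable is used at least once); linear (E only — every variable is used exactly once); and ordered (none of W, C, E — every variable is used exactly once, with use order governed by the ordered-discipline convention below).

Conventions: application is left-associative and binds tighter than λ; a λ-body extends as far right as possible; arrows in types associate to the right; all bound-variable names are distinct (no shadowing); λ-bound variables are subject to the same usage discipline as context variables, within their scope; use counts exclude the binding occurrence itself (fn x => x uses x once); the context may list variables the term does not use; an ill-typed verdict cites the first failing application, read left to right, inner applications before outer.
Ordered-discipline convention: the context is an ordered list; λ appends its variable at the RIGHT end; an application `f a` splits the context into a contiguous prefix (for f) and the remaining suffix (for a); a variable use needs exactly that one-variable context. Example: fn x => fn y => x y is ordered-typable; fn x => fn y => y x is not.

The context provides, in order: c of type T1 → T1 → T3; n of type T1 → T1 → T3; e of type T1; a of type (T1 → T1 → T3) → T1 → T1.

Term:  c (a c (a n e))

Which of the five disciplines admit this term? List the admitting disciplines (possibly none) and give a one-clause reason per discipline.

admitting disciplines: relevant, unrestricted
counts: c: 2, n: 1, e: 1, a: 2
left-to-right use order: c, a, c, a, n, e
typing: well-typed — term : T1 → T3
ordered ✗ (c ×2, a ×2 used more than once (contraction))
linear ✗ (c ×2, a ×2 used more than once (contraction))
affine ✗ (c ×2, a ×2 used more than once (contraction))
relevant ✓ (at least one use each (c, n, e, a))
unrestricted ✓ (type-checks (T1 → T3) and nothing is barred)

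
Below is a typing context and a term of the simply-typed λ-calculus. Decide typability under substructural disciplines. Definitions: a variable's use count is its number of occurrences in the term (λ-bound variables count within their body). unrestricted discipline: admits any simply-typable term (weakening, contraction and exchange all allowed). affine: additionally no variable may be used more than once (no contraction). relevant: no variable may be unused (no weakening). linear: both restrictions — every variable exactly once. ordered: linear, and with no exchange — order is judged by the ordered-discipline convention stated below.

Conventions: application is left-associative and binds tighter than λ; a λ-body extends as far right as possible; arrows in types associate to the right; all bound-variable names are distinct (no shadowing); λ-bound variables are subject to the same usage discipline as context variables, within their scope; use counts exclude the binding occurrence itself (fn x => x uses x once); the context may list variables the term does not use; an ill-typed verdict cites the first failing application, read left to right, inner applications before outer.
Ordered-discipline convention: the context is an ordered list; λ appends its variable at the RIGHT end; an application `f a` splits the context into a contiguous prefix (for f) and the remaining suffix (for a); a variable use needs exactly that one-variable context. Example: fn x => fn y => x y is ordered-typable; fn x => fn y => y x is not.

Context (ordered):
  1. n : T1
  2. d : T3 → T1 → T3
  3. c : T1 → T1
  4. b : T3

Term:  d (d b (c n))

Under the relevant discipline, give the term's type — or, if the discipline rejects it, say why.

term : T1 → T3
counts: n ×1, d ×2, c ×1, b ×1
order of uses: d, d, b, c, n
typing: well-typed at T1 → T3
summary: ordered ✗; linear ✗; affine ✗; relevant ✓; unrestricted ✓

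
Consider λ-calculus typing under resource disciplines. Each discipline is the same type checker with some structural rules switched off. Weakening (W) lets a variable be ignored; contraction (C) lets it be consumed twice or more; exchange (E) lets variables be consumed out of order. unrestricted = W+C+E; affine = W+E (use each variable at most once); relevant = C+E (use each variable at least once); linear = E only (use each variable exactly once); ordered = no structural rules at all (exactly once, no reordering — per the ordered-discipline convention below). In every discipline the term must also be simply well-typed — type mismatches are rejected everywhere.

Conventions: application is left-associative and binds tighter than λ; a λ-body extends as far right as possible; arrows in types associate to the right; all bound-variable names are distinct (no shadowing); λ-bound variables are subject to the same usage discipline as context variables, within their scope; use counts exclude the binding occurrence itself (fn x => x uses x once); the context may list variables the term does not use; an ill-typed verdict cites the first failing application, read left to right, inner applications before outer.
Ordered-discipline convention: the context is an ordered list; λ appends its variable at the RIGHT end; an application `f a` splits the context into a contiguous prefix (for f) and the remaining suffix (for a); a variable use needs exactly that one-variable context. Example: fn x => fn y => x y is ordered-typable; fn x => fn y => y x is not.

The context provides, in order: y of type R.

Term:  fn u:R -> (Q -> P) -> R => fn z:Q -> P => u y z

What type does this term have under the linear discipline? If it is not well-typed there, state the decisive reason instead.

term : (R -> (Q -> P) -> R) -> (Q -> P) -> R
use counts: y ×1; u [bound] ×1; z [bound] ×1
left-to-right use order: u, y, z
typing: the term checks, with type (R -> (Q -> P) -> R) -> (Q -> P) -> R
per-discipline verdicts: ordered ✗; linear ✓; affine ✓; relevant ✓; unrestricted ✓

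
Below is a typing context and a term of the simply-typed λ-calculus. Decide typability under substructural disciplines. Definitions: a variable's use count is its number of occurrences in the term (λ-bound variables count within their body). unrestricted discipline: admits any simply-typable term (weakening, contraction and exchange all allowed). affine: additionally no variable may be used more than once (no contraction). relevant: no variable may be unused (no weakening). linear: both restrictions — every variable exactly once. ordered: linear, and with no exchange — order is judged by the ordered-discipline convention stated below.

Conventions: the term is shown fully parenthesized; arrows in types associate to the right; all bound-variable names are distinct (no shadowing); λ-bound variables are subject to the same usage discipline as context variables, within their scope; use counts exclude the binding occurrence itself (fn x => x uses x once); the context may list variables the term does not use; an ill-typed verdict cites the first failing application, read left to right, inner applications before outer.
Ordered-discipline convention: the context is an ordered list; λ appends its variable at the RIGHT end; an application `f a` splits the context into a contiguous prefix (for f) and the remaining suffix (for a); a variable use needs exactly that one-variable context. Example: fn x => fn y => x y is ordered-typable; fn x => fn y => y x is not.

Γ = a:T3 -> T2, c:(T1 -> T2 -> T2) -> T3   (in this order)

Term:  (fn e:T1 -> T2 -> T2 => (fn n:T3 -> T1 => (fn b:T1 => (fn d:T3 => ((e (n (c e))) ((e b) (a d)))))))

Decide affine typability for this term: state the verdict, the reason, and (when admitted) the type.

no — needs contraction — e ×3
use counts: a: 1, c: 1, e (λ-bound): 3, n (λ-bound): 1, b (λ-bound): 1, d (λ-bound): 1
uses in reading order: e, n, c, e, e, b, a, d
typing: the term checks, with type (T1 -> T2 -> T2) -> (T3 -> T1) -> T1 -> T3 -> T2
summary: ordered ✗ | linear ✗ | affine ✗ | relevant ✓ | unrestricted ✓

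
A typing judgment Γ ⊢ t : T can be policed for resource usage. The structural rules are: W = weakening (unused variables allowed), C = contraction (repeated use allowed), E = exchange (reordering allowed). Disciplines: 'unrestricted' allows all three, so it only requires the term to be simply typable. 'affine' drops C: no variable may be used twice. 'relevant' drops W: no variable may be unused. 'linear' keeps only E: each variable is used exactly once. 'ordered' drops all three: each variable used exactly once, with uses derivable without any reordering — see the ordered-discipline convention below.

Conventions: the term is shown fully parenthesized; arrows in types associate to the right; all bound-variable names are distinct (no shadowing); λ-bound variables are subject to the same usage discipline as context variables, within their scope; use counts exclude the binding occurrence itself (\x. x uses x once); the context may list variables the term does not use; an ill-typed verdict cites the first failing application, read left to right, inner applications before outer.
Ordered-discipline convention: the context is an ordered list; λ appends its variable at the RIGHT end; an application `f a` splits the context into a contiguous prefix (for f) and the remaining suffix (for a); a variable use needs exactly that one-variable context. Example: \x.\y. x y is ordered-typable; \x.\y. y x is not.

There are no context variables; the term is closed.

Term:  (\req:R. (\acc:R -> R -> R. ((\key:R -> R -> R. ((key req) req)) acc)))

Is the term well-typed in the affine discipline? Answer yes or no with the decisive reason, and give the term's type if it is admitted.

no — needs contraction — req ×2
variable uses: req (λ-bound) ×2, acc (λ-bound) ×1, key (λ-bound) ×1
order of uses: key, req, req, acc
typing: well-typed — term : R -> (R -> R -> R) -> R
across the five disciplines: ordered ✗, linear ✗, affine ✗, relevant ✓, unrestricted ✓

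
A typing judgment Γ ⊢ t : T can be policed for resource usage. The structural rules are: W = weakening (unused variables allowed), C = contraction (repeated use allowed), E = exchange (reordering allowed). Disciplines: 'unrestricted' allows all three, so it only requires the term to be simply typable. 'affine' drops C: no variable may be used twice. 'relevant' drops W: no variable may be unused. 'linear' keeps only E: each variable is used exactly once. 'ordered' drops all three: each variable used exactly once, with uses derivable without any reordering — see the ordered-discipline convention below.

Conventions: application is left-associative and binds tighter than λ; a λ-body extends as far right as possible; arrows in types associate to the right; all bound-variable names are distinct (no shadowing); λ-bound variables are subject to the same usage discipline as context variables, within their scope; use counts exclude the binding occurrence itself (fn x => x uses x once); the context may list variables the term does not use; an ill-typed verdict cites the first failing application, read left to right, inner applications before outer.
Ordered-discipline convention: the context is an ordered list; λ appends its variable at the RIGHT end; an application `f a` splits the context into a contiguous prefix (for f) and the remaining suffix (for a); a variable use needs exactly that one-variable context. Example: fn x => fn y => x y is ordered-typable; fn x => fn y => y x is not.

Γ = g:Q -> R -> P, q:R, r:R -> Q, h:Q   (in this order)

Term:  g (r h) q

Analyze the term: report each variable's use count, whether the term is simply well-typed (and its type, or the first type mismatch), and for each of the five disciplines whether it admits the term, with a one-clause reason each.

variable uses: g ×1, q ×1, r ×1, h ×1
order of uses: g, r, h, q
typing: ill-typed: a function awaiting R gets Q
ordered ✗ (a type mismatch blocks all five)
linear ✗ (the type mismatch rejects it)
affine ✗ (not simply typable)
relevant ✗ (fails simple typing)
unrestricted ✗ (a type mismatch blocks all five)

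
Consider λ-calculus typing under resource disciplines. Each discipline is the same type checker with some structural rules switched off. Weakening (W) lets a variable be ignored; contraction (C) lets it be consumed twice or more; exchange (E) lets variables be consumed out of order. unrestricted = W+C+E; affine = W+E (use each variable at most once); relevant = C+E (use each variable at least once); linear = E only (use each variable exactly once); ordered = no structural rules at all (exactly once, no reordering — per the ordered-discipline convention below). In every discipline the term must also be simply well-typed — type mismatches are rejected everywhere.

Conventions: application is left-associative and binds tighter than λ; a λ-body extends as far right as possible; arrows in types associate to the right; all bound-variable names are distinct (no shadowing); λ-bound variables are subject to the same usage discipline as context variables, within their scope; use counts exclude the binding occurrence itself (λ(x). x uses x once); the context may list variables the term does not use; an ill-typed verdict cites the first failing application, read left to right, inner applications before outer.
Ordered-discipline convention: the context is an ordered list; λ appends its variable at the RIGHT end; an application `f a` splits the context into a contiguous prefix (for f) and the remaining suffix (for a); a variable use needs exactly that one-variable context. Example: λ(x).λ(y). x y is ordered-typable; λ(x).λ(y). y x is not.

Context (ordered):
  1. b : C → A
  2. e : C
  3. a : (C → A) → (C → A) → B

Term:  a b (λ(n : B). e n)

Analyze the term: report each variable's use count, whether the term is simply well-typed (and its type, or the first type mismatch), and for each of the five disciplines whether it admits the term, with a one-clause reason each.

variable uses: b ×1; e ×1; a ×1; n (bound) ×1
left-to-right use order: a, b, e, n
typing: ill-typed: can't apply a value of type C
ordered: ✗, fails simple typing
linear: ✗, a type mismatch blocks all five
affine: ✗, the type mismatch rejects it
relevant: ✗, not simply typable
unrestricted: ✗, fails simple typing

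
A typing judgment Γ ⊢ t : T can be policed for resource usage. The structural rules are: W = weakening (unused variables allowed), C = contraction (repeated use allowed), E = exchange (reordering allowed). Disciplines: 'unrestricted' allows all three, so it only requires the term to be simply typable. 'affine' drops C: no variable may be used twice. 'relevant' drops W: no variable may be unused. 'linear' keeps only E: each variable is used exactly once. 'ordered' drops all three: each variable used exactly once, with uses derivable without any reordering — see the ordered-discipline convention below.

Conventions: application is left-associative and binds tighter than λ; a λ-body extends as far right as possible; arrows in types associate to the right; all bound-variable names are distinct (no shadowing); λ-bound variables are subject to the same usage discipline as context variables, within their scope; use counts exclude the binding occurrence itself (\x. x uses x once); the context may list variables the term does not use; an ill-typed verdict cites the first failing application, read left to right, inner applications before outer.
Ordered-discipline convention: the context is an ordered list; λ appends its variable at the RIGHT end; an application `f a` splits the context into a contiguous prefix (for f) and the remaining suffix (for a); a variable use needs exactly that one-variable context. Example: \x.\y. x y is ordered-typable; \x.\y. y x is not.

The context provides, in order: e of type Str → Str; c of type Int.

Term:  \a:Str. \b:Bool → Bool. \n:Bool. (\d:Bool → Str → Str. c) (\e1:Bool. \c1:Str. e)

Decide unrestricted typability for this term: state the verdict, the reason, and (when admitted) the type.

no — the type mismatch rejects it
counts: e ×1; c ×1; a (λ-bound) ×0; b (λ-bound) ×0; n (λ-bound) ×0; d (λ-bound) ×0; e1 (λ-bound) ×0; c1 (λ-bound) ×0
order of uses: c, e
typing: ill-typed: a function awaiting Bool → Str → Str gets Bool → Str → Str → Str
all disciplines: ordered ✗, linear ✗, affine ✗, relevant ✗, unrestricted ✗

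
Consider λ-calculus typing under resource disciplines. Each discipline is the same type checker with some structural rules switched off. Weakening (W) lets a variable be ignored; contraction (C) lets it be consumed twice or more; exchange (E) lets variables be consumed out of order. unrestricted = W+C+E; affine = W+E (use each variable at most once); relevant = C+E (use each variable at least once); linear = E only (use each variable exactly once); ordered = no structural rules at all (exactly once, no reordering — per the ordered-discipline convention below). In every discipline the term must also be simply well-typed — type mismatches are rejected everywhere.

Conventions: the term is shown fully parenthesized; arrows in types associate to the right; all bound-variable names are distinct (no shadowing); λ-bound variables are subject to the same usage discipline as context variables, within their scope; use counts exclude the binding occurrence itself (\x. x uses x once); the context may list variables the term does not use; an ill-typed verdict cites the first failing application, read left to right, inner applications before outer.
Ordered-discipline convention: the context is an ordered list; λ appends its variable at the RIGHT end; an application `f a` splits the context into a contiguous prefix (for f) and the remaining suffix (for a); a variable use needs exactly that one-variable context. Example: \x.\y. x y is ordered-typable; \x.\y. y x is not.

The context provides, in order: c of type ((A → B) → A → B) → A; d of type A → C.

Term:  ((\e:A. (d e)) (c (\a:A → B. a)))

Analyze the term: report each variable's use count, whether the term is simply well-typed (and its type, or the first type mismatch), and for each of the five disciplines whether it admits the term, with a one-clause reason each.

use counts: c: 1×, d: 1×, e (bound): 1×, a (bound): 1×
use order (left to right): d, e, c, a
typing: the term checks, with type C
ordered: ✗, no ordered split (uses run d, e, c, a)
linear: ✓, exactly-once usage across c, d, e, a
affine: ✓, at most one use each (c, d, e, a)
relevant: ✓, none of c, d, e, a goes unused
unrestricted: ✓, type-checks (C) and nothing is barred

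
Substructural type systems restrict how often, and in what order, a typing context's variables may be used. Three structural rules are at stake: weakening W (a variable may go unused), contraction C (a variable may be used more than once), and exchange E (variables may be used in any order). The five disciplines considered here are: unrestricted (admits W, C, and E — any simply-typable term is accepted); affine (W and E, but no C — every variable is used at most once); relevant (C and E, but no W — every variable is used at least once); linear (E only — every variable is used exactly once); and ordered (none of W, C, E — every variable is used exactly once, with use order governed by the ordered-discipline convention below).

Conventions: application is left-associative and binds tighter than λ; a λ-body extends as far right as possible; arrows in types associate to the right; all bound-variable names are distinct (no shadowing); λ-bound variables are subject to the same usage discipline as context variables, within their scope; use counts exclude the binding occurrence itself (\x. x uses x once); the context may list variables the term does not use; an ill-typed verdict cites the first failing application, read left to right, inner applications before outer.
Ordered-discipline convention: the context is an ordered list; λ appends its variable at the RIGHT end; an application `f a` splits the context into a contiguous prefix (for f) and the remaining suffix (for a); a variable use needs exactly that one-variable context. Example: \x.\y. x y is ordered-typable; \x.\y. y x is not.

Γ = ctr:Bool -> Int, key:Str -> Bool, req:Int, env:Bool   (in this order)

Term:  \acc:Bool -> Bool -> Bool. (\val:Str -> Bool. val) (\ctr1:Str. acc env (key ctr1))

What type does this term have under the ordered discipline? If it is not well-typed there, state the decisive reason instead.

not well-typed under ordered — ctr, req left unused
use counts: ctr ×0; key ×1; req ×0; env ×1; acc (λ-bound) ×1; val (λ-bound) ×1; ctr1 (λ-bound) ×1
left-to-right use order: val, acc, env, key, ctr1
typing: well-typed — term : (Bool -> Bool -> Bool) -> Str -> Bool
per-discipline verdicts: ordered ✗; linear ✗; affine ✓; relevant ✗; unrestricted ✓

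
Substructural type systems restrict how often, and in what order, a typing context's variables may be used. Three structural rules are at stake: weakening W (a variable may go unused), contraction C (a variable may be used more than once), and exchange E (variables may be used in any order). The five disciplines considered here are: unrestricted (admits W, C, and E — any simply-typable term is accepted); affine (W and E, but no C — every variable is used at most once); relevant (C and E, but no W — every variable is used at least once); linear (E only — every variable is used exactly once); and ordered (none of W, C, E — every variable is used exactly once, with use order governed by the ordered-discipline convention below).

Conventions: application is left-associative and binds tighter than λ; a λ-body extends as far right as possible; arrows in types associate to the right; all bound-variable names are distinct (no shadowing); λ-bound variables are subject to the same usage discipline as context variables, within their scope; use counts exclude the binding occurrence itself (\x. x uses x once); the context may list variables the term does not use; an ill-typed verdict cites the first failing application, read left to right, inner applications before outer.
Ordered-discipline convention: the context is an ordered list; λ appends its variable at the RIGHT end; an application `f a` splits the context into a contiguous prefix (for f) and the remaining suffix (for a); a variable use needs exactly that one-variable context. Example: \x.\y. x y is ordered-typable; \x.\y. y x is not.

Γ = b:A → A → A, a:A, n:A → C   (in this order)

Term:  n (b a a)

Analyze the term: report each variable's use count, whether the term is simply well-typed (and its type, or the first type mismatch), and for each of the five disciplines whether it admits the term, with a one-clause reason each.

usage: b ×1; a ×2; n ×1
use order (left to right): n, b, a, a
typing: well-typed at C
ordered: ✗ — a ×2 used more than once (contraction)
linear: ✗ — a ×2 used more than once (contraction)
affine: ✗ — a ×2 used more than once (contraction)
relevant: ✓ — b, a, n: all used, weakening unneeded
unrestricted: ✓ — type-checks (C) and nothing is barred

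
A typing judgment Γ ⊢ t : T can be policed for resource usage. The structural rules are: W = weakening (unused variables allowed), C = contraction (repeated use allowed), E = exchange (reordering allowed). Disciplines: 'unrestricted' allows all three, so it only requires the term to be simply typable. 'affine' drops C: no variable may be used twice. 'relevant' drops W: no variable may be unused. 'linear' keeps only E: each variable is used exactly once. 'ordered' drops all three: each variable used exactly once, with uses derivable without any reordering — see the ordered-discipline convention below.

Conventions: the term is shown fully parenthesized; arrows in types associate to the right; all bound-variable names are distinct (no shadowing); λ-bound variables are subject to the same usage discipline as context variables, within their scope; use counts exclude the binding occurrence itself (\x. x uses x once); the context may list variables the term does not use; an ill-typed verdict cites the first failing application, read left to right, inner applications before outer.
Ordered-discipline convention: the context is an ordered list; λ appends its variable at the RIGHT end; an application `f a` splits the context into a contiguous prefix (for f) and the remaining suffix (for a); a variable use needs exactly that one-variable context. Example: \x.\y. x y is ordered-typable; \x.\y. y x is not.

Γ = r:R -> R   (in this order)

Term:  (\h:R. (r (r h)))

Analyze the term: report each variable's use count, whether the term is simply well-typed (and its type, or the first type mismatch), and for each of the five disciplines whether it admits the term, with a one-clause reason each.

use counts: r=2, h [bound]=1
order of uses: r, r, h
typing: well-typed at R -> R
ordered ✗ (needs contraction — r ×2)
linear ✗ (needs contraction — r ×2)
affine ✗ (needs contraction — r ×2)
relevant ✓ (none of r, h goes unused)
unrestricted ✓ (type-checks (R -> R) and nothing is barred)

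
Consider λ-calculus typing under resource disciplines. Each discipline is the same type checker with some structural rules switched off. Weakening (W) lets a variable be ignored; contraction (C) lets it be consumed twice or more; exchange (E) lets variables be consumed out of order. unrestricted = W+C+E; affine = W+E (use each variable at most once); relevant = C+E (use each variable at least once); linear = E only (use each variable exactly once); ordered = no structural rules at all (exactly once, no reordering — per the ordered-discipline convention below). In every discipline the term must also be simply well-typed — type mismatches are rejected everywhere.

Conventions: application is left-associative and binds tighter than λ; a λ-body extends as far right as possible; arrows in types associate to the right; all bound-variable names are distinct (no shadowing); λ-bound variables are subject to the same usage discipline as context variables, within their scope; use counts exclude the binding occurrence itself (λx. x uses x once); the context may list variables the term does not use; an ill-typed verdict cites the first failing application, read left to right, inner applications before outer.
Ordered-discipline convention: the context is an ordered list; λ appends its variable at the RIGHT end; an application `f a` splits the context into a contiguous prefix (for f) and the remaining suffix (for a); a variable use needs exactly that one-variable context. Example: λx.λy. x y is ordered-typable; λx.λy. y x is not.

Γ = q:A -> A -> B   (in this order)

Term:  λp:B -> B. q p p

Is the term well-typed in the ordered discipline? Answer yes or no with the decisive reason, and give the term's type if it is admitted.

no — a type mismatch blocks all five
variable uses: q ×1, p (λ-bound) ×2
left-to-right use order: q, p, p
typing: ill-typed: argument of type B -> B where A is required
per-discipline verdicts: ordered ✗; linear ✗; affine ✗; relevant ✗; unrestricted ✗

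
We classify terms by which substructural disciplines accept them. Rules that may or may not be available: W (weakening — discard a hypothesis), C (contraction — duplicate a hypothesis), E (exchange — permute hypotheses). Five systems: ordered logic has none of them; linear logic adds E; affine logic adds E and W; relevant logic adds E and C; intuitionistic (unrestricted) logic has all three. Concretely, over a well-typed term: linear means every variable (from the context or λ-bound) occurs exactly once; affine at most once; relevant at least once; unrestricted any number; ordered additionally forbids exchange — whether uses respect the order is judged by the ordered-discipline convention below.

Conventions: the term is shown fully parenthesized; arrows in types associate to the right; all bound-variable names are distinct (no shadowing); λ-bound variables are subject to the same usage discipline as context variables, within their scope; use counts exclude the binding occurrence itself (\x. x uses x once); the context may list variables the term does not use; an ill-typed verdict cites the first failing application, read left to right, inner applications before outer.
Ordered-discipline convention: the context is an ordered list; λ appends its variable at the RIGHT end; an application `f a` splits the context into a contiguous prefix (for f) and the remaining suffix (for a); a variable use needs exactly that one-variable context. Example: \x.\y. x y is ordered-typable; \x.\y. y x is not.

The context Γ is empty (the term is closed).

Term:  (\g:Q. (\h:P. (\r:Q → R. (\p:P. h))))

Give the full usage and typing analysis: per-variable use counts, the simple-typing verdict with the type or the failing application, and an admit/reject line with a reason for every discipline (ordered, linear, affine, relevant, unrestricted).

use counts: g (bound)=0; h (bound)=1; r (bound)=0; p (bound)=0
use order (left to right): h
typing: ✓ — Q → P → (Q → R) → P → P
ordered ✗ (unused: g, r, p — weakening required)
linear ✗ (unused: g, r, p — weakening required)
affine ✓ (none of g, h, r, p used more than once)
relevant ✗ (unused: g, r, p — weakening required)
unrestricted ✓ (type-checks (Q → P → (Q → R) → P → P) and nothing is barred)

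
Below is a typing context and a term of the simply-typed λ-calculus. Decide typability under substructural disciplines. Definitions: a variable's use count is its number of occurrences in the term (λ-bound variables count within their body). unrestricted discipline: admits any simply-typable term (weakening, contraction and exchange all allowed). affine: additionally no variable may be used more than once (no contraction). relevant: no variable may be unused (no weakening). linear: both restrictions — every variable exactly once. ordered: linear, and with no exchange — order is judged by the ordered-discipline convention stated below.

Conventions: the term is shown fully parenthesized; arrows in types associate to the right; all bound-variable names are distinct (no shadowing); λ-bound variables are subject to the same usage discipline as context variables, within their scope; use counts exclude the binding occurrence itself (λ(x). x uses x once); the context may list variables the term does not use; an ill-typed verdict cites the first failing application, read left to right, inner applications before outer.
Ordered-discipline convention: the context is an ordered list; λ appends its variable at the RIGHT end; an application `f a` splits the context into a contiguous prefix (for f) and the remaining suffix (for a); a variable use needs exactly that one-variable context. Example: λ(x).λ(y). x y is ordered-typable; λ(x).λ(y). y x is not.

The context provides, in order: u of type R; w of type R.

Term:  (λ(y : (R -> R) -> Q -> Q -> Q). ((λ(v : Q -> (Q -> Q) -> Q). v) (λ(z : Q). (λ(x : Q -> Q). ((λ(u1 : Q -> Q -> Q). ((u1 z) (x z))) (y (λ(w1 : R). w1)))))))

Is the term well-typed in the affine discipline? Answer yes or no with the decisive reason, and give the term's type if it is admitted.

no — repeated use of z ×2
variable uses: u: 0, w: 0, y (λ-bound): 1, v (λ-bound): 1, z (λ-bound): 2, x (λ-bound): 1, u1 (λ-bound): 1, w1 (λ-bound): 1
order of uses: v, u1, z, x, z, y, w1
typing: ✓ — ((R -> R) -> Q -> Q -> Q) -> Q -> (Q -> Q) -> Q
summary: ordered ✗, linear ✗, affine ✗, relevant ✗, unrestricted ✓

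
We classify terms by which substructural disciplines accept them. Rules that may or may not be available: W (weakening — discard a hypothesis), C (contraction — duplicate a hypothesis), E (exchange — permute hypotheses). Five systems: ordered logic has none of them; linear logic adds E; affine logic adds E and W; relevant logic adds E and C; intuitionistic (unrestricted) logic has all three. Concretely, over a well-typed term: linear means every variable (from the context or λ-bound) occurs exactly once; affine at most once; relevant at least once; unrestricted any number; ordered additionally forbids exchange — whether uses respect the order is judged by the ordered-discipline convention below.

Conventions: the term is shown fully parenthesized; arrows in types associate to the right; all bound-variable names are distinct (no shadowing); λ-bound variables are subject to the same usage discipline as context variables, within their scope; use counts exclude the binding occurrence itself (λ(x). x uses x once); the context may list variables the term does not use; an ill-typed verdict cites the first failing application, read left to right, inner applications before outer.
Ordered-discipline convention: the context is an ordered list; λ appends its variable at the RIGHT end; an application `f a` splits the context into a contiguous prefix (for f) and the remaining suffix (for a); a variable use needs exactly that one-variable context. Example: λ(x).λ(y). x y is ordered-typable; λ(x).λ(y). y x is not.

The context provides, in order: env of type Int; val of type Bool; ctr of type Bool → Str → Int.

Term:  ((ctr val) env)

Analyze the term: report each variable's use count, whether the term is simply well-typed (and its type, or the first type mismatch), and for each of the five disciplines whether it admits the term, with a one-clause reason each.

variable uses: env: 1; val: 1; ctr: 1
left-to-right use order: ctr, val, env
typing: ill-typed: an argument Int mismatches the expected Str
ordered: ✗, fails simple typing
linear: ✗, a type mismatch blocks all five
affine: ✗, the type mismatch rejects it
relevant: ✗, not simply typable
unrestricted: ✗, fails simple typing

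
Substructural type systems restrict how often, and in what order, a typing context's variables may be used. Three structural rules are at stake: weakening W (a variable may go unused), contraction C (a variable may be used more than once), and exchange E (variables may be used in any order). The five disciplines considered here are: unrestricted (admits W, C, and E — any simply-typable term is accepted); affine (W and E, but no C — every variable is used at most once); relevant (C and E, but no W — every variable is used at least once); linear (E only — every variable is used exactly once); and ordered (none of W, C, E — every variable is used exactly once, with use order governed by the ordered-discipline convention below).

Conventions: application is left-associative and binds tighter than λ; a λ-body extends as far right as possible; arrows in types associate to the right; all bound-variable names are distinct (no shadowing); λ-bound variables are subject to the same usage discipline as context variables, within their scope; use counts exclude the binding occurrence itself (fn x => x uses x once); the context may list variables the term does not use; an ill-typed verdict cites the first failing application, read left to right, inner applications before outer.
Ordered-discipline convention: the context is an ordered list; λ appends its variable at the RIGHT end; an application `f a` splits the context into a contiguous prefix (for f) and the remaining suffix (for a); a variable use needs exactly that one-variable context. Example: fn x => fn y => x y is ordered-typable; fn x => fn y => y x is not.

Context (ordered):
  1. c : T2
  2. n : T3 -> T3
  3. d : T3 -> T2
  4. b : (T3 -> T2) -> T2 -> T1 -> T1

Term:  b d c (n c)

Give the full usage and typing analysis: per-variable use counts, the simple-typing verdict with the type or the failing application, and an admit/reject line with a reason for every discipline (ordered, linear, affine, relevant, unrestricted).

use counts: c: 2×, n: 1×, d: 1×, b: 1×
order of uses: b, d, c, n, c
typing: ill-typed: an argument T2 mismatches the expected T3
ordered: ✗, not simply typable
linear: ✗, fails simple typing
affine: ✗, a type mismatch blocks all five
relevant: ✗, the type mismatch rejects it
unrestricted: ✗, not simply typable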